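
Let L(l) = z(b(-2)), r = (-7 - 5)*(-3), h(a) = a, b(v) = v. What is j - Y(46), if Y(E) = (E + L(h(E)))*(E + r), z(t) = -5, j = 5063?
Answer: 1701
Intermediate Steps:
r = 36 (r = -12*(-3) = 36)
L(l) = -5
Y(E) = (-5 + E)*(36 + E) (Y(E) = (E - 5)*(E + 36) = (-5 + E)*(36 + E))
j - Y(46) = 5063 - (-180 + 46**2 + 31*46) = 5063 - (-180 + 2116 + 1426) = 5063 - 1*3362 = 5063 - 3362 = 1701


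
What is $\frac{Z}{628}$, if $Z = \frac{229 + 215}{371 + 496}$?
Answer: $\frac{37}{45373} \approx 0.00081546$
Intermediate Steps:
$Z = \frac{148}{289}$ ($Z = \frac{444}{867} = 444 \cdot \frac{1}{867} = \frac{148}{289} \approx 0.51211$)
$\frac{Z}{628} = \frac{148}{289 \cdot 628} = \frac{148}{289} \cdot \frac{1}{628} = \frac{37}{45373}$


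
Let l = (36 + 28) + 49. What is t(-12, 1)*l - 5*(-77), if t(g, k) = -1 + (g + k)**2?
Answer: 13945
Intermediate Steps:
l = 113 (l = 64 + 49 = 113)
t(-12, 1)*l - 5*(-77) = (-1 + (-12 + 1)**2)*113 - 5*(-77) = (-1 + (-11)**2)*113 + 385 = (-1 + 121)*113 + 385 = 120*113 + 385 = 13560 + 385 = 13945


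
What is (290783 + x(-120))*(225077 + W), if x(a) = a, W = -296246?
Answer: -20686195047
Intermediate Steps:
(290783 + x(-120))*(225077 + W) = (290783 - 120)*(225077 - 296246) = 290663*(-71169) = -20686195047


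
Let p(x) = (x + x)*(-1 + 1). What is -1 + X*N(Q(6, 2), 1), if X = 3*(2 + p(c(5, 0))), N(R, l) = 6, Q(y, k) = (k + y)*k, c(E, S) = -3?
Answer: 35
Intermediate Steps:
Q(y, k) = k*(k + y)
p(x) = 0 (p(x) = (2*x)*0 = 0)
X = 6 (X = 3*(2 + 0) = 3*2 = 6)
-1 + X*N(Q(6, 2), 1) = -1 + 6*6 = -1 + 36 = 35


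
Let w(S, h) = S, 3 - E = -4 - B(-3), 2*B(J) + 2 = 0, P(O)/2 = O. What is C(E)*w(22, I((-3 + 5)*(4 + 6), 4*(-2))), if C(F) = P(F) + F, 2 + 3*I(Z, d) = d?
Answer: 396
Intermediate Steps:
P(O) = 2*O
B(J) = -1 (B(J) = -1 + (1/2)*0 = -1 + 0 = -1)
E = 6 (E = 3 - (-4 - 1*(-1)) = 3 - (-4 + 1) = 3 - 1*(-3) = 3 + 3 = 6)
I(Z, d) = -2/3 + d/3
C(F) = 3*F (C(F) = 2*F + F = 3*F)
C(E)*w(22, I((-3 + 5)*(4 + 6), 4*(-2))) = (3*6)*22 = 18*22 = 396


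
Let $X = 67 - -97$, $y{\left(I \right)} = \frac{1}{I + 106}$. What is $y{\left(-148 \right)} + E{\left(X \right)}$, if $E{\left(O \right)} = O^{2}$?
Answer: $\frac{1129631}{42} \approx 26896.0$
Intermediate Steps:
$y{\left(I \right)} = \frac{1}{106 + I}$
$X = 164$ ($X = 67 + 97 = 164$)
$y{\left(-148 \right)} + E{\left(X \right)} = \frac{1}{106 - 148} + 164^{2} = \frac{1}{-42} + 26896 = - \frac{1}{42} + 26896 = \frac{1129631}{42}$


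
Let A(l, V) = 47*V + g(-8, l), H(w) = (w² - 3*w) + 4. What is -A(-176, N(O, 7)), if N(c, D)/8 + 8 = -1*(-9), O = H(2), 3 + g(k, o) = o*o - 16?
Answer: -31333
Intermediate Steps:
g(k, o) = -19 + o² (g(k, o) = -3 + (o*o - 16) = -3 + (o² - 16) = -3 + (-16 + o²) = -19 + o²)
H(w) = 4 + w² - 3*w
O = 2 (O = 4 + 2² - 3*2 = 4 + 4 - 6 = 2)
N(c, D) = 8 (N(c, D) = -64 + 8*(-1*(-9)) = -64 + 8*9 = -64 + 72 = 8)
A(l, V) = -19 + l² + 47*V (A(l, V) = 47*V + (-19 + l²) = -19 + l² + 47*V)
-A(-176, N(O, 7)) = -(-19 + (-176)² + 47*8) = -(-19 + 30976 + 376) = -1*31333 = -31333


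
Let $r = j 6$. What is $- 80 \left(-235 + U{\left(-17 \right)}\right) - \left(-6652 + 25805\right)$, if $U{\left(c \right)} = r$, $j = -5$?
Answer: $2047$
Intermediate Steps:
$r = -30$ ($r = \left(-5\right) 6 = -30$)
$U{\left(c \right)} = -30$
$- 80 \left(-235 + U{\left(-17 \right)}\right) - \left(-6652 + 25805\right) = - 80 \left(-235 - 30\right) - \left(-6652 + 25805\right) = \left(-80\right) \left(-265\right) - 19153 = 21200 - 19153 = 2047$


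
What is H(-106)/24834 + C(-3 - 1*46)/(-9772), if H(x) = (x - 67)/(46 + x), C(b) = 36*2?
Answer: -26398081/3640167720 ≈ -0.0072519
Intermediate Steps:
C(b) = 72
H(x) = (-67 + x)/(46 + x)
H(-106)/24834 + C(-3 - 1*46)/(-9772) = ((-67 - 106)/(46 - 106))/24834 + 72/(-9772) = (-173/(-60))*(1/24834) + 72*(-1/9772) = -1/60*(-173)*(1/24834) - 18/2443 = (173/60)*(1/24834) - 18/2443 = 173/1490040 - 18/2443 = -26398081/3640167720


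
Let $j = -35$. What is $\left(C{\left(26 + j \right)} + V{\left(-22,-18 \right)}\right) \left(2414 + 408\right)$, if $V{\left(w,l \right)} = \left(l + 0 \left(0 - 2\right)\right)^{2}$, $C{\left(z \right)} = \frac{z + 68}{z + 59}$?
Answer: $\frac{22941449}{25} \approx 9.1766 \cdot 10^{5}$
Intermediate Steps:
$C{\left(z \right)} = \frac{68 + z}{59 + z}$
$V{\left(w,l \right)} = l^{2}$ ($V{\left(w,l \right)} = \left(l + 0 \left(-2\right)\right)^{2} = \left(l + 0\right)^{2} = l^{2}$)
$\left(C{\left(26 + j \right)} + V{\left(-22,-18 \right)}\right) \left(2414 + 408\right) = \left(\frac{68 + \left(26 - 35\right)}{59 + \left(26 - 35\right)} + \left(-18\right)^{2}\right) \left(2414 + 408\right) = \left(\frac{68 - 9}{59 - 9} + 324\right) 2822 = \left(\frac{1}{50} \cdot 59 + 324\right) 2822 = \left(\frac{59}{50} + 324\right) 2822 = \frac{16259}{50} \cdot 2822 = \frac{22941449}{25}$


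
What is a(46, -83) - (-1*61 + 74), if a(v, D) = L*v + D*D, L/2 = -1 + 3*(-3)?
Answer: 5956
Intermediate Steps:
L = -20 (L = 2*(-1 + 3*(-3)) = 2*(-1 - 9) = 2*(-10) = -20)
a(v, D) = D**2 - 20*v (a(v, D) = -20*v + D*D = -20*v + D**2 = D**2 - 20*v)
a(46, -83) - (-1*61 + 74) = ((-83)**2 - 20*46) - (-1*61 + 74) = (6889 - 920) - (-61 + 74) = 5969 - 1*13 = 5969 - 13 = 5956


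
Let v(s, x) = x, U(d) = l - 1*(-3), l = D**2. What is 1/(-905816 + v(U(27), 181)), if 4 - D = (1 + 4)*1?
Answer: -1/905635 ≈ -1.1042e-6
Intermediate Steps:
D = -1 (D = 4 - (1 + 4) = 4 - 5 = -1)
l = 1 (l = (-1)**2 = 1)
U(d) = 4 (U(d) = 1 - 1*(-3) = 1 + 3 = 4)
1/(-905816 + v(U(27), 181)) = 1/(-905816 + 181) = 1/(-905635) = -1/905635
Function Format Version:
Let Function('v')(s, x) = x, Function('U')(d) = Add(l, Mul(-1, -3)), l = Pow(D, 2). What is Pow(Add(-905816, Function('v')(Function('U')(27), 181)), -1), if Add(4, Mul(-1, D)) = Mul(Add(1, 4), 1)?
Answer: Rational(-1, 905635) ≈ -1.1042e-6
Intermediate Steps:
D = -1 (D = Add(4, Mul(-1, Mul(Add(1, 4), 1))) = Add(4, Mul(-1, Mul(5, 1))) = Add(4, Mul(-1, 5)) = Add(4, -5) = -1)
l = 1 (l = Pow(-1, 2) = 1)
Function('U')(d) = 4 (Function('U')(d) = Add(1, Mul(-1, -3)) = Add(1, 3) = 4)
Pow(Add(-905816, Function('v')(Function('U')(27), 181)), -1) = Pow(Add(-905816, 181), -1) = Pow(-905635, -1) = Rational(-1, 905635)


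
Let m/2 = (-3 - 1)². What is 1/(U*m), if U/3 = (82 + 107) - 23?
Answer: 1/15936 ≈ 6.2751e-5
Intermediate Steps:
U = 498 (U = 3*((82 + 107) - 23) = 3*(189 - 23) = 3*166 = 498)
m = 32 (m = 2*(-3 - 1)² = 2*(-4)² = 2*16 = 32)
1/(U*m) = 1/(498*32) = 1/15936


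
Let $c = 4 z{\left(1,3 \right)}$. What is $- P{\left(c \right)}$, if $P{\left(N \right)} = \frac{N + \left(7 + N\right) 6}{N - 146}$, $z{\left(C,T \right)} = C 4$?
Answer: $\frac{77}{65} \approx 1.1846$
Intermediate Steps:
$z{\left(C,T \right)} = 4 C$
$c = 16$ ($c = 4 \cdot 4 \cdot 1 = 4 \cdot 4 = 16$)
$P{\left(N \right)} = \frac{42 + 7 N}{-146 + N}$ ($P{\left(N \right)} = \frac{N + \left(42 + 6 N\right)}{-146 + N} = \frac{42 + 7 N}{-146 + N}$)
$- P{\left(c \right)} = - \frac{7 \left(6 + 16\right)}{-146 + 16} = - \frac{7 \cdot 22}{-130} = - \frac{7 \left(-1\right) 22}{130} = \left(-1\right) \left(- \frac{77}{65}\right) = \frac{77}{65}$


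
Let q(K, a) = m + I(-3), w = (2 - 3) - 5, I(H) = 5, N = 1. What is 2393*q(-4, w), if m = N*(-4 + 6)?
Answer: 16751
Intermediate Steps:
m = 2 (m = 1*(-4 + 6) = 1*2 = 2)
w = -6 (w = -1 - 5 = -6)
q(K, a) = 7 (q(K, a) = 2 + 5 = 7)
2393*q(-4, w) = 2393*7 = 16751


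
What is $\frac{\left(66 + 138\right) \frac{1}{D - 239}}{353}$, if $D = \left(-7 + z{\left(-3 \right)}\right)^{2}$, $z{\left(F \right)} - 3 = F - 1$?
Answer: $- \frac{204}{61775} \approx -0.0033023$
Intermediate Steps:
$z{\left(F \right)} = 2 + F$ ($z{\left(F \right)} = 3 + \left(F - 1\right) = 3 + \left(-1 + F\right) = 2 + F$)
$D = 64$ ($D = \left(-7 + \left(2 - 3\right)\right)^{2} = \left(-7 - 1\right)^{2} = \left(-8\right)^{2} = 64$)
$\frac{\left(66 + 138\right) \frac{1}{D - 239}}{353} = \frac{\left(66 + 138\right) \frac{1}{64 - 239}}{353} = \frac{204}{-175} \cdot \frac{1}{353} = 204 \left(- \frac{1}{175}\right) \frac{1}{353} = \left(- \frac{204}{175}\right) \frac{1}{353} = - \frac{204}{61775}$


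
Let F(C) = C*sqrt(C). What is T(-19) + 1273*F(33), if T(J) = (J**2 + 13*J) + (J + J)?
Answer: 76 + 42009*sqrt(33) ≈ 2.4140e+5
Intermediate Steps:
F(C) = C**(3/2)
T(J) = J**2 + 15*J (T(J) = (J**2 + 13*J) + 2*J = J**2 + 15*J)
T(-19) + 1273*F(33) = -19*(15 - 19) + 1273*33**(3/2) = -19*(-4) + 1273*(33*sqrt(33)) = 76 + 42009*sqrt(33)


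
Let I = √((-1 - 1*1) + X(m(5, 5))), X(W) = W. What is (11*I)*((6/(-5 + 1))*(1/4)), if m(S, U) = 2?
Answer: 0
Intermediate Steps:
I = 0 (I = √((-1 - 1*1) + 2) = √((-1 - 1) + 2) = √(-2 + 2) = √0 = 0)
(11*I)*((6/(-5 + 1))*(1/4)) = (11*0)*((6/(-5 + 1))*(1/4)) = 0*((6/(-4))*(1*(¼))) = 0*((6*(-¼))*(¼)) = 0*(-3/2*¼) = 0*(-3/8) = 0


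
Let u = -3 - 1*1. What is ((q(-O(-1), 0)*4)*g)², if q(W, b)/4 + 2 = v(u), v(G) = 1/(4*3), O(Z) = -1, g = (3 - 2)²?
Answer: 8464/9 ≈ 940.44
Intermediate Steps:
g = 1 (g = 1² = 1)
u = -4 (u = -3 - 1 = -4)
v(G) = 1/12
q(W, b) = -23/3 (q(W, b) = -8 + 4*(1/12) = -8 + ⅓ = -23/3)
((q(-O(-1), 0)*4)*g)² = (-23/3*4*1)² = (-92/3*1)² = (-92/3)² = 8464/9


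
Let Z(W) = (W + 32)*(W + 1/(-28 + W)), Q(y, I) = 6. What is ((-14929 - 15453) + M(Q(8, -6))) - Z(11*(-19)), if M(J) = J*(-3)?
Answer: -5324106/79 ≈ -67394.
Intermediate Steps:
M(J) = -3*J
Z(W) = (32 + W)*(W + 1/(-28 + W))
((-14929 - 15453) + M(Q(8, -6))) - Z(11*(-19)) = ((-14929 - 15453) - 3*6) - (32 + (11*(-19))³ - 9845*(-19) + 4*(11*(-19))²)/(-28 + 11*(-19)) = (-30382 - 18) - (32 + (-209)³ - 895*(-209) + 4*(-209)²)/(-28 - 209) = -30400 - (32 - 9129329 + 187055 + 4*43681)/(-237) = -30400 - (-1)*(32 - 9129329 + 187055 + 174724)/237 = -30400 - (-1)*(-8767518)/237 = -30400 - 1*2922506/79 = -30400 - 2922506/79 = -5324106/79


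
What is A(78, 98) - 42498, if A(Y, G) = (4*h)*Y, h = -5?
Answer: -44058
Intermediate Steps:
A(Y, G) = -20*Y (A(Y, G) = (4*(-5))*Y = -20*Y)
A(78, 98) - 42498 = -20*78 - 42498 = -1560 - 42498 = -44058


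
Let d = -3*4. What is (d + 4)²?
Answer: 64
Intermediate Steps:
d = -12
(d + 4)² = (-12 + 4)² = (-8)² = 64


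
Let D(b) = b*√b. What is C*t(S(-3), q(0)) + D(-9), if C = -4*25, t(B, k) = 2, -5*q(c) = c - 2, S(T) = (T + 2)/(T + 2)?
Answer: -200 - 27*I ≈ -200.0 - 27.0*I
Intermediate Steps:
S(T) = 1 (S(T) = (2 + T)/(2 + T) = 1)
q(c) = ⅖ - c/5 (q(c) = -(c - 2)/5 = -(-2 + c)/5 = ⅖ - c/5)
D(b) = b^(3/2)
C = -100
C*t(S(-3), q(0)) + D(-9) = -100*2 + (-9)^(3/2) = -200 - 27*I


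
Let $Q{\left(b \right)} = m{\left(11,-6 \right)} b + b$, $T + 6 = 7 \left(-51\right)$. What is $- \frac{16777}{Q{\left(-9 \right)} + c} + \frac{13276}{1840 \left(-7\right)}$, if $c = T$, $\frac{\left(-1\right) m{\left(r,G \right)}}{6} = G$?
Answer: $\frac{12927979}{560280} \approx 23.074$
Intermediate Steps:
$m{\left(r,G \right)} = - 6 G$
$T = -363$ ($T = -6 + 7 \left(-51\right) = -6 - 357 = -363$)
$c = -363$
$Q{\left(b \right)} = 37 b$ ($Q{\left(b \right)} = \left(-6\right) \left(-6\right) b + b = 36 b + b = 37 b$)
$- \frac{16777}{Q{\left(-9 \right)} + c} + \frac{13276}{1840 \left(-7\right)} = - \frac{16777}{37 \left(-9\right) - 363} + \frac{13276}{1840 \left(-7\right)} = - \frac{16777}{-333 - 363} + \frac{13276}{-12880} = - \frac{16777}{-696} + 13276 \left(- \frac{1}{12880}\right) = \left(-16777\right) \left(- \frac{1}{696}\right) - \frac{3319}{3220} = \frac{16777}{696} - \frac{3319}{3220} = \frac{12927979}{560280}$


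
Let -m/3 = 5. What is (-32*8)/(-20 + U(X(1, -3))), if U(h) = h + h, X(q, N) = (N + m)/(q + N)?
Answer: 128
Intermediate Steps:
m = -15 (m = -3*5 = -15)
X(q, N) = (-15 + N)/(N + q) (X(q, N) = (N - 15)/(q + N) = (-15 + N)/(N + q))
U(h) = 2*h
(-32*8)/(-20 + U(X(1, -3))) = (-32*8)/(-20 + 2*((-15 - 3)/(-3 + 1))) = -256/(-20 + 2*(-18/(-2))) = -256/(-20 + 2*(-½*(-18))) = -256/(-20 + 2*9) = -256/(-20 + 18) = -256/(-2) = -256*(-½) = 128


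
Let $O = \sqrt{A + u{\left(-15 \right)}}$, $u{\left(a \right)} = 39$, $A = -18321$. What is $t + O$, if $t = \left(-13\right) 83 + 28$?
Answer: $-1051 + i \sqrt{18282} \approx -1051.0 + 135.21 i$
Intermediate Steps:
$O = i \sqrt{18282}$ ($O = \sqrt{-18321 + 39} = \sqrt{-18282} = i \sqrt{18282} \approx 135.21 i$)
$t = -1051$ ($t = -1079 + 28 = -1051$)
$t + O = -1051 + i \sqrt{18282}$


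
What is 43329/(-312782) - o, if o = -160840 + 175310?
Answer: -4525998869/312782 ≈ -14470.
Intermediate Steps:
o = 14470
43329/(-312782) - o = 43329/(-312782) - 1*14470 = 43329*(-1/312782) - 14470 = -43329/312782 - 14470 = -4525998869/312782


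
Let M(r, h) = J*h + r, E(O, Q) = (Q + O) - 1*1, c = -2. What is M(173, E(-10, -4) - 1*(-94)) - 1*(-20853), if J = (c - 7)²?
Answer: 27425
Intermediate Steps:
E(O, Q) = -1 + O + Q (E(O, Q) = (O + Q) - 1 = -1 + O + Q)
J = 81 (J = (-2 - 7)² = (-9)² = 81)
M(r, h) = r + 81*h (M(r, h) = 81*h + r = r + 81*h)
M(173, E(-10, -4) - 1*(-94)) - 1*(-20853) = (173 + 81*((-1 - 10 - 4) - 1*(-94))) - 1*(-20853) = (173 + 81*(-15 + 94)) + 20853 = (173 + 81*79) + 20853 = (173 + 6399) + 20853 = 6572 + 20853 = 27425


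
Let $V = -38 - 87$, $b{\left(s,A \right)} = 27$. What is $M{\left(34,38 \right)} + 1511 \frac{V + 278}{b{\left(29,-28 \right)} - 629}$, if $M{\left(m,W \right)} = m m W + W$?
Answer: $\frac{26236349}{602} \approx 43582.0$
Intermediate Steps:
$M{\left(m,W \right)} = W + W m^{2}$ ($M{\left(m,W \right)} = m^{2} W + W = W m^{2} + W = W + W m^{2}$)
$V = -125$
$M{\left(34,38 \right)} + 1511 \frac{V + 278}{b{\left(29,-28 \right)} - 629} = 38 \left(1 + 34^{2}\right) + 1511 \frac{-125 + 278}{27 - 629} = 38 \left(1 + 1156\right) + 1511 \frac{153}{-602} = 38 \cdot 1157 + 1511 \cdot 153 \left(- \frac{1}{602}\right) = 43966 + 1511 \left(- \frac{153}{602}\right) = 43966 - \frac{231183}{602} = \frac{26236349}{602}$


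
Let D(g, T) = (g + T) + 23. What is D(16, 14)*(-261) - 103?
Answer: -13936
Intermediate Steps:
D(g, T) = 23 + T + g (D(g, T) = (T + g) + 23 = 23 + T + g)
D(16, 14)*(-261) - 103 = (23 + 14 + 16)*(-261) - 103 = 53*(-261) - 103 = -13833 - 103 = -13936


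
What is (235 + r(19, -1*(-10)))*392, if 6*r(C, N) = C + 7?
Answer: 281456/3 ≈ 93819.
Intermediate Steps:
r(C, N) = 7/6 + C/6 (r(C, N) = (C + 7)/6 = (7 + C)/6 = 7/6 + C/6)
(235 + r(19, -1*(-10)))*392 = (235 + (7/6 + (1/6)*19))*392 = (235 + (7/6 + 19/6))*392 = (235 + 13/3)*392 = (718/3)*392 = 281456/3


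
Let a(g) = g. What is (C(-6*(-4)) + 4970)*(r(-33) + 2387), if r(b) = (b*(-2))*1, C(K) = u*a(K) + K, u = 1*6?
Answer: 12603514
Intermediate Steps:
u = 6
C(K) = 7*K (C(K) = 6*K + K = 7*K)
r(b) = -2*b (r(b) = -2*b*1 = -2*b)
(C(-6*(-4)) + 4970)*(r(-33) + 2387) = (7*(-6*(-4)) + 4970)*(-2*(-33) + 2387) = (7*24 + 4970)*(66 + 2387) = (168 + 4970)*2453 = 5138*2453 = 12603514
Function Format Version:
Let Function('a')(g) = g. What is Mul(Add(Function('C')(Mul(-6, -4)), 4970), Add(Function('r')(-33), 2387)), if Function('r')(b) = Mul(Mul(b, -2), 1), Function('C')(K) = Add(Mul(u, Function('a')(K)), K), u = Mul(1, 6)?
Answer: 12603514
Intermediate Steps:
u = 6
Function('C')(K) = Mul(7, K) (Function('C')(K) = Add(Mul(6, K), K) = Mul(7, K))
Function('r')(b) = Mul(-2, b) (Function('r')(b) = Mul(Mul(-2, b), 1) = Mul(-2, b))
Mul(Add(Function('C')(Mul(-6, -4)), 4970), Add(Function('r')(-33), 2387)) = Mul(Add(Mul(7, Mul(-6, -4)), 4970), Add(Mul(-2, -33), 2387)) = Mul(Add(Mul(7, 24), 4970), Add(66, 2387)) = Mul(Add(168, 4970), 2453) = Mul(5138, 2453) = 12603514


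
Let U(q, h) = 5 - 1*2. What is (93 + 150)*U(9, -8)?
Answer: 729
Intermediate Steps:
U(q, h) = 3 (U(q, h) = 5 - 2 = 3)
(93 + 150)*U(9, -8) = (93 + 150)*3 = 243*3 = 729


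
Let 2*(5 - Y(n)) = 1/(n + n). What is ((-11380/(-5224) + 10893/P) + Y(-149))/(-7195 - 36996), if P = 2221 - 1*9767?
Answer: -8423570077/64890343863884 ≈ -0.00012981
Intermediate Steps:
P = -7546 (P = 2221 - 9767 = -7546)
Y(n) = 5 - 1/(4*n) (Y(n) = 5 - 1/(2*(n + n)) = 5 - 1/(2*n)/2 = 5 - 1/(4*n))
((-11380/(-5224) + 10893/P) + Y(-149))/(-7195 - 36996) = ((-11380/(-5224) + 10893/(-7546)) + (5 - ¼/(-149)))/(-7195 - 36996) = ((-11380*(-1/5224) + 10893*(-1/7546)) + (5 - ¼*(-1/149)))/(-44191) = ((2845/1306 - 10893/7546) + (5 + 1/596))*(-1/44191) = (1810528/2463769 + 2981/596)*(-1/44191) = (8423570077/1468406324)*(-1/44191) = -8423570077/64890343863884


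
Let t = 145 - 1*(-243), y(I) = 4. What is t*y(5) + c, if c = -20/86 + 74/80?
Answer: 2670631/1720 ≈ 1552.7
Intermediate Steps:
t = 388 (t = 145 + 243 = 388)
c = 1191/1720 (c = -20*1/86 + 74*(1/80) = -10/43 + 37/40 = 1191/1720 ≈ 0.69244)
t*y(5) + c = 388*4 + 1191/1720 = 1552 + 1191/1720 = 2670631/1720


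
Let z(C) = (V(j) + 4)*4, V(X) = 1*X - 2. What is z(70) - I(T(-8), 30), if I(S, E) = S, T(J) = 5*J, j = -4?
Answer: 32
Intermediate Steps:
V(X) = -2 + X (V(X) = X - 2 = -2 + X)
z(C) = -8 (z(C) = ((-2 - 4) + 4)*4 = (-6 + 4)*4 = -2*4 = -8)
z(70) - I(T(-8), 30) = -8 - 5*(-8) = -8 - 1*(-40) = -8 + 40 = 32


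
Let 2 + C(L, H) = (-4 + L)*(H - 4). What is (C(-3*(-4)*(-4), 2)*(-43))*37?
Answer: -162282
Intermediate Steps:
C(L, H) = -2 + (-4 + H)*(-4 + L) (C(L, H) = -2 + (-4 + L)*(H - 4) = -2 + (-4 + L)*(-4 + H) = -2 + (-4 + H)*(-4 + L))
(C(-3*(-4)*(-4), 2)*(-43))*37 = ((14 - 4*2 - 4*(-3*(-4))*(-4) + 2*(-3*(-4)*(-4)))*(-43))*37 = ((14 - 8 - 48*(-4) + 2*(12*(-4)))*(-43))*37 = ((14 - 8 - 4*(-48) + 2*(-48))*(-43))*37 = ((14 - 8 + 192 - 96)*(-43))*37 = (102*(-43))*37 = -4386*37 = -162282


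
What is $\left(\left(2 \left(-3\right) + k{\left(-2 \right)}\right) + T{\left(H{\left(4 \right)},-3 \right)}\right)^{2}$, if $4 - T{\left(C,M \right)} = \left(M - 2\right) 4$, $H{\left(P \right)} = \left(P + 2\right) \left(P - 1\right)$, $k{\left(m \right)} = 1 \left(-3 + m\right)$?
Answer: $169$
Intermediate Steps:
$k{\left(m \right)} = -3 + m$
$H{\left(P \right)} = \left(-1 + P\right) \left(2 + P\right)$ ($H{\left(P \right)} = \left(2 + P\right) \left(-1 + P\right) = \left(-1 + P\right) \left(2 + P\right)$)
$T{\left(C,M \right)} = 12 - 4 M$ ($T{\left(C,M \right)} = 4 - \left(M - 2\right) 4 = 4 - \left(-2 + M\right) 4 = 4 - \left(-8 + 4 M\right) = 12 - 4 M$)
$\left(\left(2 \left(-3\right) + k{\left(-2 \right)}\right) + T{\left(H{\left(4 \right)},-3 \right)}\right)^{2} = \left(\left(2 \left(-3\right) - 5\right) + \left(12 - -12\right)\right)^{2} = \left(\left(-6 - 5\right) + \left(12 + 12\right)\right)^{2} = \left(-11 + 24\right)^{2} = 13^{2} = 169$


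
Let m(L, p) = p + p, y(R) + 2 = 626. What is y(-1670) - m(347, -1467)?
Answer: 3558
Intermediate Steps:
y(R) = 624 (y(R) = -2 + 626 = 624)
m(L, p) = 2*p
y(-1670) - m(347, -1467) = 624 - 2*(-1467) = 624 - 1*(-2934) = 624 + 2934 = 3558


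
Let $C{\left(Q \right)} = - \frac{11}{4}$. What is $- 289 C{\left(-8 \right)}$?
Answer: $\frac{3179}{4} \approx 794.75$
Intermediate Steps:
$C{\left(Q \right)} = - \frac{11}{4}$ ($C{\left(Q \right)} = \left(-11\right) \frac{1}{4} = - \frac{11}{4}$)
$- 289 C{\left(-8 \right)} = \left(-289\right) \left(- \frac{11}{4}\right) = \frac{3179}{4}$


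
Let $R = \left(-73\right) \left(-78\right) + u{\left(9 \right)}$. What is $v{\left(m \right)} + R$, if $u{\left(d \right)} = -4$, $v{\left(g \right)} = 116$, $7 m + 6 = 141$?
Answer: $5806$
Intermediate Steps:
$m = \frac{135}{7}$ ($m = - \frac{6}{7} + \frac{1}{7} \cdot 141 = - \frac{6}{7} + \frac{141}{7} = \frac{135}{7} \approx 19.286$)
$R = 5690$ ($R = \left(-73\right) \left(-78\right) - 4 = 5694 - 4 = 5690$)
$v{\left(m \right)} + R = 116 + 5690 = 5806$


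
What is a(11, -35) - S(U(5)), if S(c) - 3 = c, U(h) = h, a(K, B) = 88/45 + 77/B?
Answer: -371/45 ≈ -8.2444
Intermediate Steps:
a(K, B) = 88/45 + 77/B (a(K, B) = 88*(1/45) + 77/B = 88/45 + 77/B)
S(c) = 3 + c
a(11, -35) - S(U(5)) = (88/45 + 77/(-35)) - (3 + 5) = (88/45 + 77*(-1/35)) - 1*8 = (88/45 - 11/5) - 8 = -11/45 - 8 = -371/45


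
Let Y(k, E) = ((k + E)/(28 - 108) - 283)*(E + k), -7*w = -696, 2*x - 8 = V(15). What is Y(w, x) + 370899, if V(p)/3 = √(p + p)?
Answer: 2677314153/7840 - 59973*√30/140 ≈ 3.3915e+5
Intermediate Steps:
V(p) = 3*√2*√p (V(p) = 3*√(p + p) = 3*√(2*p) = 3*(√2*√p) = 3*√2*√p)
x = 4 + 3*√30/2 (x = 4 + (3*√2*√15)/2 = 4 + (3*√30)/2 = 4 + 3*√30/2 ≈ 12.216)
w = 696/7 (w = -⅐*(-696) = 696/7 ≈ 99.429)
Y(k, E) = (E + k)*(-283 - E/80 - k/80) (Y(k, E) = ((E + k)/(-80) - 283)*(E + k) = ((E + k)*(-1/80) - 283)*(E + k) = ((-E/80 - k/80) - 283)*(E + k) = (-283 - E/80 - k/80)*(E + k) = (E + k)*(-283 - E/80 - k/80))
Y(w, x) + 370899 = (-283*(4 + 3*√30/2) - 283*696/7 - (4 + 3*√30/2)²/80 - (696/7)²/80 - 1/40*(4 + 3*√30/2)*696/7) + 370899 = ((-1132 - 849*√30/2) - 196968/7 - (4 + 3*√30/2)²/80 - 1/80*484416/49 + (-348/35 - 261*√30/70)) + 370899 = ((-1132 - 849*√30/2) - 196968/7 - (4 + 3*√30/2)²/80 - 30276/245 + (-348/35 - 261*√30/70)) + 370899 = (-7203932/245 - 14988*√30/35 - (4 + 3*√30/2)²/80) + 370899 = 83666323/245 - 14988*√30/35 - (4 + 3*√30/2)²/80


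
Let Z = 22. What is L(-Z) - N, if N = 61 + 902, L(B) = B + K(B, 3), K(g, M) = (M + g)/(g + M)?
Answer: -984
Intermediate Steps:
K(g, M) = 1 (K(g, M) = (M + g)/(M + g) = 1)
L(B) = 1 + B (L(B) = B + 1 = 1 + B)
N = 963
L(-Z) - N = (1 - 1*22) - 1*963 = (1 - 22) - 963 = -21 - 963 = -984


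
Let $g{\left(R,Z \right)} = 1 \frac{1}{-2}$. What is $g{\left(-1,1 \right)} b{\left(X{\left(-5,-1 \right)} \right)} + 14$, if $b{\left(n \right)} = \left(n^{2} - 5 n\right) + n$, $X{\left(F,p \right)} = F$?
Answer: $- \frac{17}{2} \approx -8.5$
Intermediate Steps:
$b{\left(n \right)} = n^{2} - 4 n$
$g{\left(R,Z \right)} = - \frac{1}{2}$ ($g{\left(R,Z \right)} = 1 \left(- \frac{1}{2}\right) = - \frac{1}{2}$)
$g{\left(-1,1 \right)} b{\left(X{\left(-5,-1 \right)} \right)} + 14 = - \frac{\left(-5\right) \left(-4 - 5\right)}{2} + 14 = - \frac{\left(-5\right) \left(-9\right)}{2} + 14 = \left(- \frac{1}{2}\right) 45 + 14 = - \frac{45}{2} + 14 = - \frac{17}{2}$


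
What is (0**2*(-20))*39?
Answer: 0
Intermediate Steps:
(0**2*(-20))*39 = (0*(-20))*39 = 0*39 = 0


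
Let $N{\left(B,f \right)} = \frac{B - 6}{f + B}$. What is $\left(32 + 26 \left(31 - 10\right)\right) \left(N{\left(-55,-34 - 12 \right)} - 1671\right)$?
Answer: $- \frac{97514380}{101} \approx -9.6549 \cdot 10^{5}$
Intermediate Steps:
$N{\left(B,f \right)} = \frac{-6 + B}{B + f}$
$\left(32 + 26 \left(31 - 10\right)\right) \left(N{\left(-55,-34 - 12 \right)} - 1671\right) = \left(32 + 26 \left(31 - 10\right)\right) \left(\frac{-6 - 55}{-55 - 46} - 1671\right) = \left(32 + 26 \cdot 21\right) \left(\frac{1}{-55 - 46} \left(-61\right) - 1671\right) = \left(32 + 546\right) \left(\frac{1}{-55 - 46} \left(-61\right) - 1671\right) = 578 \left(\frac{1}{-101} \left(-61\right) - 1671\right) = 578 \left(\left(- \frac{1}{101}\right) \left(-61\right) - 1671\right) = 578 \left(\frac{61}{101} - 1671\right) = 578 \left(- \frac{168710}{101}\right) = - \frac{97514380}{101}$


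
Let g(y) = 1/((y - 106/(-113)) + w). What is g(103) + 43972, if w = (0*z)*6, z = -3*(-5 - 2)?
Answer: 516451253/11745 ≈ 43972.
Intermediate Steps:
z = 21 (z = -3*(-7) = 21)
w = 0 (w = (0*21)*6 = 0*6 = 0)
g(y) = 1/(106/113 + y) (g(y) = 1/((y - 106/(-113)) + 0) = 1/((y - 106*(-1/113)) + 0) = 1/((y + 106/113) + 0) = 1/((106/113 + y) + 0) = 1/(106/113 + y))
g(103) + 43972 = 113/(106 + 113*103) + 43972 = 113/(106 + 11639) + 43972 = 113/11745 + 43972 = 516451253/11745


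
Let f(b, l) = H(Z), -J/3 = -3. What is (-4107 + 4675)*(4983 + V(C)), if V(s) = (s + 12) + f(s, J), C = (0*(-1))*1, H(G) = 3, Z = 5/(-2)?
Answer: 2838864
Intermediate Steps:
J = 9 (J = -3*(-3) = 9)
Z = -5/2 (Z = 5*(-½) = -5/2 ≈ -2.5000)
f(b, l) = 3
C = 0 (C = 0*1 = 0)
V(s) = 15 + s (V(s) = (s + 12) + 3 = (12 + s) + 3 = 15 + s)
(-4107 + 4675)*(4983 + V(C)) = (-4107 + 4675)*(4983 + (15 + 0)) = 568*(4983 + 15) = 568*4998 = 2838864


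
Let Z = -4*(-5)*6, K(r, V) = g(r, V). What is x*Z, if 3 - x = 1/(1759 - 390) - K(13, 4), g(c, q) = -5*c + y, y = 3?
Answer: -9692640/1369 ≈ -7080.1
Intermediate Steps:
g(c, q) = 3 - 5*c (g(c, q) = -5*c + 3 = 3 - 5*c)
K(r, V) = 3 - 5*r
Z = 120 (Z = 20*6 = 120)
x = -80772/1369 (x = 3 - (1/(1759 - 390) - (3 - 5*13)) = 3 - (1/1369 - (3 - 65)) = 3 - (1/1369 - 1*(-62)) = 3 - (1/1369 + 62) = 3 - 1*84879/1369 = 3 - 84879/1369 = -80772/1369 ≈ -59.001)
x*Z = -80772/1369*120 = -9692640/1369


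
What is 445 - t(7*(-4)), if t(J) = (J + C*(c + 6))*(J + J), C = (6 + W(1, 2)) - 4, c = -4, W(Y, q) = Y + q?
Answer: -563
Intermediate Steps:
C = 5 (C = (6 + (1 + 2)) - 4 = (6 + 3) - 4 = 9 - 4 = 5)
t(J) = 2*J*(10 + J) (t(J) = (J + 5*(-4 + 6))*(J + J) = (J + 5*2)*(2*J) = (J + 10)*(2*J) = (10 + J)*(2*J) = 2*J*(10 + J))
445 - t(7*(-4)) = 445 - 2*7*(-4)*(10 + 7*(-4)) = 445 - 2*(-28)*(10 - 28) = 445 - 2*(-28)*(-18) = 445 - 1*1008 = 445 - 1008 = -563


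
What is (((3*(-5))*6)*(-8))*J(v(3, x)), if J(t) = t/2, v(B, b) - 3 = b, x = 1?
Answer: 1440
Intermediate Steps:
v(B, b) = 3 + b
J(t) = t/2 (J(t) = t*(½) = t/2)
(((3*(-5))*6)*(-8))*J(v(3, x)) = (((3*(-5))*6)*(-8))*((3 + 1)/2) = (-15*6*(-8))*((½)*4) = -90*(-8)*2 = 720*2 = 1440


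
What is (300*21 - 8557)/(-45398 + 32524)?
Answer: 2257/12874 ≈ 0.17531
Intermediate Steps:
(300*21 - 8557)/(-45398 + 32524) = (6300 - 8557)/(-12874) = -2257*(-1/12874) = 2257/12874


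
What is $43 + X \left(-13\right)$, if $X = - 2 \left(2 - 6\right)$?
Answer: $-61$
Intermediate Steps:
$X = 8$ ($X = \left(-2\right) \left(-4\right) = 8$)
$43 + X \left(-13\right) = 43 + 8 \left(-13\right) = 43 - 104 = -61$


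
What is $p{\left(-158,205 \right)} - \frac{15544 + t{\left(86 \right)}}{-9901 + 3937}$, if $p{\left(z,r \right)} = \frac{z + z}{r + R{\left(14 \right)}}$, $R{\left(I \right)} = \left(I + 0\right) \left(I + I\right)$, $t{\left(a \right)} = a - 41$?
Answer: $\frac{353429}{169548} \approx 2.0845$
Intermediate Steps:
$t{\left(a \right)} = -41 + a$
$R{\left(I \right)} = 2 I^{2}$ ($R{\left(I \right)} = I 2 I = 2 I^{2}$)
$p{\left(z,r \right)} = \frac{2 z}{392 + r}$ ($p{\left(z,r \right)} = \frac{z + z}{r + 2 \cdot 14^{2}} = \frac{2 z}{r + 2 \cdot 196} = \frac{2 z}{r + 392} = \frac{2 z}{392 + r}$)
$p{\left(-158,205 \right)} - \frac{15544 + t{\left(86 \right)}}{-9901 + 3937} = 2 \left(-158\right) \frac{1}{392 + 205} - \frac{15544 + \left(-41 + 86\right)}{-9901 + 3937} = 2 \left(-158\right) \frac{1}{597} - \frac{15544 + 45}{-5964} = 2 \left(-158\right) \frac{1}{597} - 15589 \left(- \frac{1}{5964}\right) = - \frac{316}{597} - - \frac{2227}{852} = - \frac{316}{597} + \frac{2227}{852} = \frac{353429}{169548}$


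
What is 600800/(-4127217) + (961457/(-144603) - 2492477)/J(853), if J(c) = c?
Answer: -495869395993234432/169692396584301 ≈ -2922.2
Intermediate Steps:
600800/(-4127217) + (961457/(-144603) - 2492477)/J(853) = 600800/(-4127217) + (961457/(-144603) - 2492477)/853 = 600800*(-1/4127217) + (961457*(-1/144603) - 2492477)*(1/853) = -600800/4127217 + (-961457/144603 - 2492477)*(1/853) = -600800/4127217 - 360420613088/144603*1/853 = -600800/4127217 - 360420613088/123346359 = -495869395993234432/169692396584301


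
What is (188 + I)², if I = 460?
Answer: 419904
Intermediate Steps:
(188 + I)² = (188 + 460)² = 648² = 419904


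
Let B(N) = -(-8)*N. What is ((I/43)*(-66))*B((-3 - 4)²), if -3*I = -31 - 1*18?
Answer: -422576/43 ≈ -9827.3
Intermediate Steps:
B(N) = 8*N
I = 49/3 (I = -(-31 - 1*18)/3 = -(-31 - 18)/3 = -⅓*(-49) = 49/3 ≈ 16.333)
((I/43)*(-66))*B((-3 - 4)²) = (((49/3)/43)*(-66))*(8*(-3 - 4)²) = (((49/3)*(1/43))*(-66))*(8*(-7)²) = ((49/129)*(-66))*(8*49) = -1078/43*392 = -422576/43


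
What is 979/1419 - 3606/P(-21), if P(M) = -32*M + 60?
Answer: -66671/15738 ≈ -4.2363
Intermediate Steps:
P(M) = 60 - 32*M
979/1419 - 3606/P(-21) = 979/1419 - 3606/(60 - 32*(-21)) = 979*(1/1419) - 3606/(60 + 672) = 89/129 - 3606/732 = 89/129 - 3606*1/732 = 89/129 - 601/122 = -66671/15738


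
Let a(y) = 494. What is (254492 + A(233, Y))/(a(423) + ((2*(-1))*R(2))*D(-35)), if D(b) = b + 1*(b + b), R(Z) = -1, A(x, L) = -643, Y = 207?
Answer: 253849/284 ≈ 893.83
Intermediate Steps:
D(b) = 3*b (D(b) = b + 1*(2*b) = b + 2*b = 3*b)
(254492 + A(233, Y))/(a(423) + ((2*(-1))*R(2))*D(-35)) = (254492 - 643)/(494 + ((2*(-1))*(-1))*(3*(-35))) = 253849/(494 - 2*(-1)*(-105)) = 253849/(494 + 2*(-105)) = 253849/(494 - 210) = 253849/284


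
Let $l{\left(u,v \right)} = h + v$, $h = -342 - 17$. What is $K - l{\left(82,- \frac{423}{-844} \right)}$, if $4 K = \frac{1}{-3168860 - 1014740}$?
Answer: $\frac{1265844402589}{3530958400} \approx 358.5$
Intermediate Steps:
$h = -359$ ($h = -342 - 17 = -359$)
$K = - \frac{1}{16734400}$ ($K = \frac{1}{4 \left(-3168860 - 1014740\right)} = \frac{1}{4 \left(-4183600\right)} = \frac{1}{4} \left(- \frac{1}{4183600}\right) = - \frac{1}{16734400} \approx -5.9757 \cdot 10^{-8}$)
$l{\left(u,v \right)} = -359 + v$
$K - l{\left(82,- \frac{423}{-844} \right)} = - \frac{1}{16734400} - \left(-359 - \frac{423}{-844}\right) = - \frac{1}{16734400} - \left(-359 - - \frac{423}{844}\right) = - \frac{1}{16734400} - \left(-359 + \frac{423}{844}\right) = - \frac{1}{16734400} - - \frac{302573}{844} = - \frac{1}{16734400} + \frac{302573}{844} = \frac{1265844402589}{3530958400}$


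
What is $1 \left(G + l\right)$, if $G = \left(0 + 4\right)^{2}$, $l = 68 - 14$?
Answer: $70$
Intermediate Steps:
$l = 54$
$G = 16$ ($G = 4^{2} = 16$)
$1 \left(G + l\right) = 1 \left(16 + 54\right) = 1 \cdot 70 = 70$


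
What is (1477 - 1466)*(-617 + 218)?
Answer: -4389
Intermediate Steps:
(1477 - 1466)*(-617 + 218) = 11*(-399) = -4389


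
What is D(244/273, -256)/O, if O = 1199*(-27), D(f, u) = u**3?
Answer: 16777216/32373 ≈ 518.25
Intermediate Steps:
O = -32373
D(244/273, -256)/O = (-256)**3/(-32373) = -16777216*(-1/32373) = 16777216/32373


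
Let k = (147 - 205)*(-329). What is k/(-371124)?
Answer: -9541/185562 ≈ -0.051417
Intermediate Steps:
k = 19082 (k = -58*(-329) = 19082)
k/(-371124) = 19082/(-371124) = 19082*(-1/371124) = -9541/185562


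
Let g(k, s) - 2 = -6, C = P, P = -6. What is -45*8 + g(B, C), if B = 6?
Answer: -364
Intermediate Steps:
C = -6
g(k, s) = -4 (g(k, s) = 2 - 6 = -4)
-45*8 + g(B, C) = -45*8 - 4 = -360 - 4 = -364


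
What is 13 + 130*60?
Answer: 7813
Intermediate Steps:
13 + 130*60 = 13 + 7800 = 7813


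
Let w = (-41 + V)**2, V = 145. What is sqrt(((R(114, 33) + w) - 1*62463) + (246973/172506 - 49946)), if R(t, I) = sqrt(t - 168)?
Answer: sqrt(-3023194403093010 + 89274960108*I*sqrt(6))/172506 ≈ 0.011528 + 318.73*I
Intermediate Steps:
R(t, I) = sqrt(-168 + t)
w = 10816 (w = (-41 + 145)**2 = 104**2 = 10816)
sqrt(((R(114, 33) + w) - 1*62463) + (246973/172506 - 49946)) = sqrt(((sqrt(-168 + 114) + 10816) - 1*62463) + (246973/172506 - 49946)) = sqrt(((sqrt(-54) + 10816) - 62463) + (246973*(1/172506) - 49946)) = sqrt(((3*I*sqrt(6) + 10816) - 62463) + (246973/172506 - 49946)) = sqrt(((10816 + 3*I*sqrt(6)) - 62463) - 8615737703/172506) = sqrt((-51647 + 3*I*sqrt(6)) - 8615737703/172506) = sqrt(-17525155085/172506 + 3*I*sqrt(6))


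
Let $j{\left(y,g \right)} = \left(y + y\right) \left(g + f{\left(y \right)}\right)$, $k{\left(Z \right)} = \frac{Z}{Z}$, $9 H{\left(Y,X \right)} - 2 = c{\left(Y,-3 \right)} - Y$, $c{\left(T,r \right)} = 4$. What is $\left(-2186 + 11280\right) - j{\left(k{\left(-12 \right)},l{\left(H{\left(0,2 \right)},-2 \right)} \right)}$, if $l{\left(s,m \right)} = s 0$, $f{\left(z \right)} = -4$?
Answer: $9102$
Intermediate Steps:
$H{\left(Y,X \right)} = \frac{2}{3} - \frac{Y}{9}$ ($H{\left(Y,X \right)} = \frac{2}{9} + \frac{4 - Y}{9} = \frac{2}{9} - \left(- \frac{4}{9} + \frac{Y}{9}\right) = \frac{2}{3} - \frac{Y}{9}$)
$k{\left(Z \right)} = 1$
$l{\left(s,m \right)} = 0$
$j{\left(y,g \right)} = 2 y \left(-4 + g\right)$ ($j{\left(y,g \right)} = \left(y + y\right) \left(g - 4\right) = 2 y \left(-4 + g\right)$)
$\left(-2186 + 11280\right) - j{\left(k{\left(-12 \right)},l{\left(H{\left(0,2 \right)},-2 \right)} \right)} = \left(-2186 + 11280\right) - 2 \cdot 1 \left(-4 + 0\right) = 9094 - 2 \cdot 1 \left(-4\right) = 9094 - -8 = 9094 + 8 = 9102$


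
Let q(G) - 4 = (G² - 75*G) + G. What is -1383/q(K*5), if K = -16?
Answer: -461/4108 ≈ -0.11222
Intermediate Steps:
q(G) = 4 + G² - 74*G (q(G) = 4 + ((G² - 75*G) + G) = 4 + (G² - 74*G) = 4 + G² - 74*G)
-1383/q(K*5) = -1383/(4 + (-16*5)² - (-1184)*5) = -1383/(4 + (-80)² - 74*(-80)) = -1383/(4 + 6400 + 5920) = -1383/12324 = -1383*1/12324 = -461/4108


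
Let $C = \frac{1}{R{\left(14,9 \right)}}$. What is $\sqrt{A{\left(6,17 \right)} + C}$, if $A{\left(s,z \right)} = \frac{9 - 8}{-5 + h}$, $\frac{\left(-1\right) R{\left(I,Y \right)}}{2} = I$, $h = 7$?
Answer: $\frac{\sqrt{91}}{14} \approx 0.68139$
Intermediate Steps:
$R{\left(I,Y \right)} = - 2 I$
$A{\left(s,z \right)} = \frac{1}{2}$ ($A{\left(s,z \right)} = \frac{9 - 8}{-5 + 7} = 1 \cdot \frac{1}{2} = \frac{1}{2}$)
$C = - \frac{1}{28}$ ($C = \frac{1}{\left(-2\right) 14} = \frac{1}{-28} = - \frac{1}{28} \approx -0.035714$)
$\sqrt{A{\left(6,17 \right)} + C} = \sqrt{\frac{1}{2} - \frac{1}{28}} = \sqrt{\frac{13}{28}} = \frac{\sqrt{91}}{14}$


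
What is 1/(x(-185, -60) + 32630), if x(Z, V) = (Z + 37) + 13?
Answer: 1/32495 ≈ 3.0774e-5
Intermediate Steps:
x(Z, V) = 50 + Z (x(Z, V) = (37 + Z) + 13 = 50 + Z)
1/(x(-185, -60) + 32630) = 1/((50 - 185) + 32630) = 1/(-135 + 32630) = 1/32495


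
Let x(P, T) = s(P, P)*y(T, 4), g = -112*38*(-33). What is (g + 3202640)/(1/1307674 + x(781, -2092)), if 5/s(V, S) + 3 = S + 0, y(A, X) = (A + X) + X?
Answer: -1700579341094368/6812981151 ≈ -2.4961e+5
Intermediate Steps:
y(A, X) = A + 2*X
g = 140448 (g = -4256*(-33) = 140448)
s(V, S) = 5/(-3 + S) (s(V, S) = 5/(-3 + (S + 0)) = 5/(-3 + S))
x(P, T) = 5*(8 + T)/(-3 + P) (x(P, T) = (5/(-3 + P))*(T + 2*4) = (5/(-3 + P))*(T + 8) = (5/(-3 + P))*(8 + T) = 5*(8 + T)/(-3 + P))
(g + 3202640)/(1/1307674 + x(781, -2092)) = (140448 + 3202640)/(1/1307674 + 5*(8 - 2092)/(-3 + 781)) = 3343088/(1/1307674 + 5*(-2084)/778) = 3343088/(1/1307674 + 5*(1/778)*(-2084)) = 3343088/(1/1307674 - 5210/389) = 3343088/(-6812981151/508685186) = 3343088*(-508685186/6812981151) = -1700579341094368/6812981151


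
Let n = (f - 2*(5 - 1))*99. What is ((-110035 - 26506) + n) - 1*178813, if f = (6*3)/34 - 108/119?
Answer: -37625829/119 ≈ -3.1618e+5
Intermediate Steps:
f = -45/119 (f = 18*(1/34) - 108*1/119 = 9/17 - 108/119 = -45/119 ≈ -0.37815)
n = -98703/119 (n = (-45/119 - 2*(5 - 1))*99 = (-45/119 - 2*4)*99 = (-45/119 - 8)*99 = -997/119*99 = -98703/119 ≈ -829.44)
((-110035 - 26506) + n) - 1*178813 = ((-110035 - 26506) - 98703/119) - 1*178813 = (-136541 - 98703/119) - 178813 = -16347082/119 - 178813 = -37625829/119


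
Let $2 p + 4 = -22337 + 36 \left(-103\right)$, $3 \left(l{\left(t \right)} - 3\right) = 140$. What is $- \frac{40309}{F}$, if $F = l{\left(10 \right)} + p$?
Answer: $\frac{241854}{77849} \approx 3.1067$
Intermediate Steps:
$l{\left(t \right)} = \frac{149}{3}$ ($l{\left(t \right)} = 3 + \frac{1}{3} \cdot 140 = 3 + \frac{140}{3} = \frac{149}{3}$)
$p = - \frac{26049}{2}$ ($p = -2 + \frac{-22337 + 36 \left(-103\right)}{2} = -2 + \frac{-22337 - 3708}{2} = -2 + \frac{1}{2} \left(-26045\right) = -2 - \frac{26045}{2} = - \frac{26049}{2} \approx -13025.0$)
$F = - \frac{77849}{6}$ ($F = \frac{149}{3} - \frac{26049}{2} = - \frac{77849}{6} \approx -12975.0$)
$- \frac{40309}{F} = - \frac{40309}{- \frac{77849}{6}} = \left(-40309\right) \left(- \frac{6}{77849}\right) = \frac{241854}{77849}$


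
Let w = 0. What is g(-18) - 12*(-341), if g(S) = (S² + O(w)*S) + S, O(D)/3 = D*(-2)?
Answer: 4398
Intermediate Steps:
O(D) = -6*D (O(D) = 3*(D*(-2)) = 3*(-2*D) = -6*D)
g(S) = S + S² (g(S) = (S² + (-6*0)*S) + S = (S² + 0*S) + S = (S² + 0) + S = S² + S = S + S²)
g(-18) - 12*(-341) = -18*(1 - 18) - 12*(-341) = -18*(-17) + 4092 = 306 + 4092 = 4398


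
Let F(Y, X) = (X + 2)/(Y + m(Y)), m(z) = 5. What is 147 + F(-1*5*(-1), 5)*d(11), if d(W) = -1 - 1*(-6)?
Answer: 301/2 ≈ 150.50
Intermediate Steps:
d(W) = 5 (d(W) = -1 + 6 = 5)
F(Y, X) = (2 + X)/(5 + Y) (F(Y, X) = (X + 2)/(Y + 5) = (2 + X)/(5 + Y))
147 + F(-1*5*(-1), 5)*d(11) = 147 + ((2 + 5)/(5 - 1*5*(-1)))*5 = 147 + (7/(5 - 5*(-1)))*5 = 147 + (7/(5 + 5))*5 = 147 + (7/10)*5 = 147 + 7/2 = 301/2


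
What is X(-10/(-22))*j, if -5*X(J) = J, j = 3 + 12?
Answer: -15/11 ≈ -1.3636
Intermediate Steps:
j = 15
X(J) = -J/5
X(-10/(-22))*j = -(-2)/(-22)*15 = -(-2)*(-1)/22*15 = -⅕*5/11*15 = -1/11*15 = -15/11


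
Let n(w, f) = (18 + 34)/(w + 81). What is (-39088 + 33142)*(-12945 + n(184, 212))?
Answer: 20396997858/265 ≈ 7.6970e+7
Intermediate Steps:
n(w, f) = 52/(81 + w)
(-39088 + 33142)*(-12945 + n(184, 212)) = (-39088 + 33142)*(-12945 + 52/(81 + 184)) = -5946*(-12945 + 52/265) = -5946*(-3430373/265) = 20396997858/265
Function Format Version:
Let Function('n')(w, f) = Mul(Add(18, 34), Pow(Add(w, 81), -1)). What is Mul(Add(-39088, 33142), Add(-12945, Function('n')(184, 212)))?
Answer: Rational(20396997858, 265) ≈ 7.6970e+7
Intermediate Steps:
Function('n')(w, f) = Mul(52, Pow(Add(81, w), -1))
Mul(Add(-39088, 33142), Add(-12945, Function('n')(184, 212))) = Mul(Add(-39088, 33142), Add(-12945, Mul(52, Pow(Add(81, 184), -1)))) = Mul(-5946, Add(-12945, Mul(52, Pow(265, -1)))) = Mul(-5946, Add(-12945, Mul(52, Rational(1, 265)))) = Mul(-5946, Add(-12945, Rational(52, 265))) = Mul(-5946, Rational(-3430373, 265)) = Rational(20396997858, 265)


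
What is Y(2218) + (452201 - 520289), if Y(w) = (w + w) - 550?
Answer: -64202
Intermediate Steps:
Y(w) = -550 + 2*w (Y(w) = 2*w - 550 = -550 + 2*w)
Y(2218) + (452201 - 520289) = (-550 + 2*2218) + (452201 - 520289) = (-550 + 4436) - 68088 = 3886 - 68088 = -64202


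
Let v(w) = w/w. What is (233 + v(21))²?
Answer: 54756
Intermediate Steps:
v(w) = 1
(233 + v(21))² = (233 + 1)² = 234² = 54756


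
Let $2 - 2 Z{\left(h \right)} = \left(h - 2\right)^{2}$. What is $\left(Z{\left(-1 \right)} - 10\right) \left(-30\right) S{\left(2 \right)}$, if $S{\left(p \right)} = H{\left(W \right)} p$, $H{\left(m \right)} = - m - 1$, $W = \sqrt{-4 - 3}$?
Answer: $-810 - 810 i \sqrt{7} \approx -810.0 - 2143.1 i$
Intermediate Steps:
$Z{\left(h \right)} = 1 - \frac{\left(-2 + h\right)^{2}}{2}$ ($Z{\left(h \right)} = 1 - \frac{\left(h - 2\right)^{2}}{2} = 1 - \frac{\left(-2 + h\right)^{2}}{2}$)
$W = i \sqrt{7}$ ($W = \sqrt{-7} = i \sqrt{7} \approx 2.6458 i$)
$H{\left(m \right)} = -1 - m$
$S{\left(p \right)} = p \left(-1 - i \sqrt{7}\right)$ ($S{\left(p \right)} = \left(-1 - i \sqrt{7}\right) p = p \left(-1 - i \sqrt{7}\right)$)
$\left(Z{\left(-1 \right)} - 10\right) \left(-30\right) S{\left(2 \right)} = \left(\left(1 - \frac{\left(-2 - 1\right)^{2}}{2}\right) - 10\right) \left(-30\right) \left(\left(-1\right) 2 \left(1 + i \sqrt{7}\right)\right) = \left(\left(1 - \frac{\left(-3\right)^{2}}{2}\right) - 10\right) \left(-30\right) \left(-2 - 2 i \sqrt{7}\right) = \left(\left(1 - \frac{9}{2}\right) - 10\right) \left(-30\right) \left(-2 - 2 i \sqrt{7}\right) = \left(- \frac{7}{2} - 10\right) \left(-30\right) \left(-2 - 2 i \sqrt{7}\right) = \left(- \frac{27}{2}\right) \left(-30\right) \left(-2 - 2 i \sqrt{7}\right) = 405 \left(-2 - 2 i \sqrt{7}\right) = -810 - 810 i \sqrt{7}$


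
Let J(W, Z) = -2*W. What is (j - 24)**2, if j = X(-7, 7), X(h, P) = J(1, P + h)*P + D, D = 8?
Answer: 900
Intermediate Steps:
X(h, P) = 8 - 2*P (X(h, P) = (-2*1)*P + 8 = -2*P + 8 = 8 - 2*P)
j = -6 (j = 8 - 2*7 = 8 - 14 = -6)
(j - 24)**2 = (-6 - 24)**2 = (-30)**2 = 900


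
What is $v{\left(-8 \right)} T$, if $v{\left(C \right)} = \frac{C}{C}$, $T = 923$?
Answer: $923$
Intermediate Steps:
$v{\left(C \right)} = 1$
$v{\left(-8 \right)} T = 1 \cdot 923 = 923$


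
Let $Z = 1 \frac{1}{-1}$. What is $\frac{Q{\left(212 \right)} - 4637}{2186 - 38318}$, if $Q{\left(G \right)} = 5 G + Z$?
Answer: $\frac{1789}{18066} \approx 0.099026$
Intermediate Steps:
$Z = -1$ ($Z = 1 \left(-1\right) = -1$)
$Q{\left(G \right)} = -1 + 5 G$ ($Q{\left(G \right)} = 5 G - 1 = -1 + 5 G$)
$\frac{Q{\left(212 \right)} - 4637}{2186 - 38318} = \frac{\left(-1 + 5 \cdot 212\right) - 4637}{2186 - 38318} = \frac{\left(-1 + 1060\right) - 4637}{-36132} = \left(1059 - 4637\right) \left(- \frac{1}{36132}\right) = \left(-3578\right) \left(- \frac{1}{36132}\right) = \frac{1789}{18066}$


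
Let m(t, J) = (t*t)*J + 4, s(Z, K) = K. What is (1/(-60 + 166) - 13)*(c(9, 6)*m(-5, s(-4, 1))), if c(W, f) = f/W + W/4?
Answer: -465885/424 ≈ -1098.8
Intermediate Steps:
c(W, f) = W/4 + f/W (c(W, f) = f/W + W*(1/4) = f/W + W/4 = W/4 + f/W)
m(t, J) = 4 + J*t**2 (m(t, J) = t**2*J + 4 = J*t**2 + 4 = 4 + J*t**2)
(1/(-60 + 166) - 13)*(c(9, 6)*m(-5, s(-4, 1))) = (1/(-60 + 166) - 13)*(((1/4)*9 + 6/9)*(4 + 1*(-5)**2)) = (1/106 - 13)*((9/4 + 6*(1/9))*(4 + 1*25)) = (1/106 - 13)*((9/4 + 2/3)*(4 + 25)) = -16065*29/424 = -1377/106*1015/12 = -465885/424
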